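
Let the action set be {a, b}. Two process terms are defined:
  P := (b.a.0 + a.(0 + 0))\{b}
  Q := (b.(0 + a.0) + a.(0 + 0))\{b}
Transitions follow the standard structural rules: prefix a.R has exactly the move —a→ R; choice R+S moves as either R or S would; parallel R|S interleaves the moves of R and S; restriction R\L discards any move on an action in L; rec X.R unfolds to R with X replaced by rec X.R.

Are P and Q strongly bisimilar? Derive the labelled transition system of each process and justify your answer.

P's transition system — 2 states:
  p0 = (b.a.0 + a.(0 + 0))\{b} → =a=> p1
  p1 = (0 + 0)\{b} → (no moves)
Q's transition system — 2 states:
  q0 = (b.(0 + a.0) + a.(0 + 0))\{b} → =a=> q1
  q1 = (0 + 0)\{b} → (no moves)
Bisimilarity quotient blocks:
  B0 = {p0, q0}
  B1 = {p1, q1}
p0 ∈ B0, q0 ∈ B0 → same block

YES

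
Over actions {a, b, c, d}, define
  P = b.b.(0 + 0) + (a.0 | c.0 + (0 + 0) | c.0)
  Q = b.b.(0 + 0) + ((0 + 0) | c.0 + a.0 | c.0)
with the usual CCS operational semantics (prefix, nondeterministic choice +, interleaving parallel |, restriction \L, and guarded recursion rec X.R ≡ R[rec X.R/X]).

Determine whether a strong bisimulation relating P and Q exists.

Reachable graph of P (7 states):
  u0 = b.b.(0 + 0) + (a.0 | c.0 + (0 + 0) | c.0) ⊢ -a-> u1, -b-> u2, -c-> u3, -c-> u4
  u1 = 0 | c.0 ⊢ -c-> u5
  u2 = b.(0 + 0) ⊢ -b-> u6
  u3 = (0 + 0) | 0 ⊢ (no moves)
  u4 = a.0 | 0 ⊢ -a-> u5
  u5 = 0 | 0 ⊢ (no moves)
  u6 = 0 + 0 ⊢ (no moves)
Reachable graph of Q (7 states):
  v0 = b.b.(0 + 0) + ((0 + 0) | c.0 + a.0 | c.0) ⊢ -a-> v1, -b-> v2, -c-> v3, -c-> v4
  v1 = 0 | c.0 ⊢ -c-> v5
  v2 = b.(0 + 0) ⊢ -b-> v6
  v3 = (0 + 0) | 0 ⊢ (no moves)
  v4 = a.0 | 0 ⊢ -a-> v5
  v5 = 0 | 0 ⊢ (no moves)
  v6 = 0 + 0 ⊢ (no moves)
Bisimilarity quotient blocks:
  B0 = {u0, v0}
  B1 = {u3, u5, u6, v3, v5, v6}
  B2 = {u2, v2}
  B3 = {u4, v4}
  B4 = {u1, v1}
u0 ∈ B0, v0 ∈ B0 → same block

P ~ Q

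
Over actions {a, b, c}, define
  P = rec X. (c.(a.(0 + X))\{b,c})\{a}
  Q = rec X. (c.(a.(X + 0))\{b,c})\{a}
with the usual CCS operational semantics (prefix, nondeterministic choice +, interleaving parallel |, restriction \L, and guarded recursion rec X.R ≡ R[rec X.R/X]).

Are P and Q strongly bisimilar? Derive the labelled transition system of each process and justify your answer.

LTS(P): 2 reachable states
  p0 = rec X. (c.(a.(0 + X))\{b,c})\{a} ⊢ --c--▸ p1
  p1 = (a.(0 + (rec X. (c.(a.(0 + X))\{b,c})\{a})))\{b,c}\{a} ⊢ ·
LTS(Q): 2 reachable states
  q0 = rec X. (c.(a.(X + 0))\{b,c})\{a} ⊢ --c--▸ q1
  q1 = (a.((rec X. (c.(a.(X + 0))\{b,c})\{a}) + 0))\{b,c}\{a} ⊢ ·
Partition-refinement fixed point:
  B0 = {p0, q0}
  B1 = {p1, q1}
p0 ∈ B0, q0 ∈ B0 → same block

bisimilar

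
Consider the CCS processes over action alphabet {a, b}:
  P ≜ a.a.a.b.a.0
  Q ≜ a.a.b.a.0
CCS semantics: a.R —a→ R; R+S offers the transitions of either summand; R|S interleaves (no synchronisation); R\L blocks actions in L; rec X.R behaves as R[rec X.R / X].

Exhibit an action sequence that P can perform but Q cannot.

P's transition system — 6 states:
  u0 = a.a.a.b.a.0 has moves ··a··> u1
  u1 = a.a.b.a.0 has moves ··a··> u2
  u2 = a.b.a.0 has moves ··a··> u3
  u3 = b.a.0 has moves ··b··> u4
  u4 = a.0 has moves ··a··> u5
  u5 = 0 has moves stopped
Q's transition system — 5 states:
  v0 = a.a.b.a.0 has moves ··a··> v1
  v1 = a.b.a.0 has moves ··a··> v2
  v2 = b.a.0 has moves ··b··> v3
  v3 = a.0 has moves ··a··> v4
  v4 = 0 has moves stopped
Run σ = ⟨aaa⟩ on P: start {u0}
  [1] a ⇒ {u1}
  [2] a ⇒ {u2}
  [3] a ⇒ {u3}
  — P admits the full trace.
Run σ = ⟨aaa⟩ on Q: start {v0}
  [1] a ⇒ {v1}
  [2] a ⇒ {v2}
  [3] a ⇒ ∅  — Q cannot continue

aaa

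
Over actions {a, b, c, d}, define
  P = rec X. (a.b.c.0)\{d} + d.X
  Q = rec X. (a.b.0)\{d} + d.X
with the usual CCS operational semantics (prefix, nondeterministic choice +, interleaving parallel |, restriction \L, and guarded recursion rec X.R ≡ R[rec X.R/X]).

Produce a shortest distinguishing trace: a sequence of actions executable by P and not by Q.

abc

Reachable graph of P (4 states):
  u0 = rec X. (a.b.c.0)\{d} + d.X | =a=> u1, =d=> u0
  u1 = (b.c.0)\{d} | =b=> u2
  u2 = (c.0)\{d} | =c=> u3
  u3 = 0\{d} | ∅
Reachable graph of Q (3 states):
  v0 = rec X. (a.b.0)\{d} + d.X | =a=> v1, =d=> v0
  v1 = (b.0)\{d} | =b=> v2
  v2 = 0\{d} | ∅
Executing abc from P (initial set {u0}):
  [1] a ⇒ {u1}
  [2] b ⇒ {u2}
  [3] c ⇒ {u3}
  ✓ P
Executing abc from Q (initial set {v0}):
  [1] a ⇒ {v1}
  [2] b ⇒ {v2}
  [3] c ⇒ ∅  — Q cannot continue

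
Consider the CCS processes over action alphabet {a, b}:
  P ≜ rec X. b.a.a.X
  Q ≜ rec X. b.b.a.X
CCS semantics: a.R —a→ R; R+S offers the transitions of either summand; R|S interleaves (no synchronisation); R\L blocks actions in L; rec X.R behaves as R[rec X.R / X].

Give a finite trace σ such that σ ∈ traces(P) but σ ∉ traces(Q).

P's transition system — 3 states:
  u0 = rec X. b.a.a.X → --b--▸ u1
  u1 = a.a.(rec X. b.a.a.X) → --a--▸ u2
  u2 = a.(rec X. b.a.a.X) → --a--▸ u0
Q's transition system — 3 states:
  v0 = rec X. b.b.a.X → --b--▸ v1
  v1 = b.a.(rec X. b.b.a.X) → --b--▸ v2
  v2 = a.(rec X. b.b.a.X) → --a--▸ v0
Trace ⟨ba⟩ through P, begin at {u0}:
  [1] b ⇒ {u1}
  [2] a ⇒ {u2}
  P completes σ.
Trace ⟨ba⟩ through Q, begin at {v0}:
  [1] b ⇒ {v1}
  [2] a ⇒ no successor for Q

ba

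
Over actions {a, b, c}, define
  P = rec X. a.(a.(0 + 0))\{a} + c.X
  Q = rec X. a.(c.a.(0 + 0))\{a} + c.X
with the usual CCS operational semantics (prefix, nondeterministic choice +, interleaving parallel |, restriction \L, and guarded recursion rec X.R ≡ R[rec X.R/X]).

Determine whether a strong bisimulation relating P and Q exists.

P ≁ Q

P's transition system — 2 states:
  p0 = rec X. a.(a.(0 + 0))\{a} + c.X → —a→ p1, —c→ p0
  p1 = (a.(0 + 0))\{a} → ·
Q's transition system — 3 states:
  q0 = rec X. a.(c.a.(0 + 0))\{a} + c.X → —a→ q1, —c→ q0
  q1 = (c.a.(0 + 0))\{a} → —c→ q2
  q2 = (a.(0 + 0))\{a} → ·
Coarsest stable partition (strong bisimilarity classes):
  B0 = {p0}
  B1 = {p1, q2}
  B2 = {q0}
  B3 = {q1}
p0 ∈ B0, q0 ∈ B2 → different blocks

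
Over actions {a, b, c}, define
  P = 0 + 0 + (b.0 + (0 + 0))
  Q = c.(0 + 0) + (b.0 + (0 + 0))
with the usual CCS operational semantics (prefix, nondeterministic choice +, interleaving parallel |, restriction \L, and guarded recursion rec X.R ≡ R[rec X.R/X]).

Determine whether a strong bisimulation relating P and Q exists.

LTS(P): 2 reachable states
  u0 = 0 + 0 + (b.0 + (0 + 0)) → -b-> u1
  u1 = 0 → (no moves)
LTS(Q): 3 reachable states
  v0 = c.(0 + 0) + (b.0 + (0 + 0)) → -b-> v1, -c-> v2
  v1 = 0 → (no moves)
  v2 = 0 + 0 → (no moves)
Bisimilarity quotient blocks:
  B0 = {u0}
  B1 = {u1, v1, v2}
  B2 = {v0}
u0 ∈ B0, v0 ∈ B2 → different blocks

NO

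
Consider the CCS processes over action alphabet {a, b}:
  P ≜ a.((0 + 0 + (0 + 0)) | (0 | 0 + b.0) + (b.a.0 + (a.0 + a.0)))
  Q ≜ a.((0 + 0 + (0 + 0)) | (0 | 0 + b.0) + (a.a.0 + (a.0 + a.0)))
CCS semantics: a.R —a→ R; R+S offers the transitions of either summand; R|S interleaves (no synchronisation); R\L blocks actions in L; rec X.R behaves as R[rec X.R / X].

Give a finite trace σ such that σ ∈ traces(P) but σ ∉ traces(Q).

aba

P's transition system — 5 states:
  m0 = a.((0 + 0 + (0 + 0)) | (0 | 0 + b.0) + (b.a.0 + (a.0 + a.0))) → -a-> m1
  m1 = (0 + 0 + (0 + 0)) | (0 | 0 + b.0) + (b.a.0 + (a.0 + a.0)) → -a-> m2, -b-> m3, -b-> m4
  m2 = 0 → ∅
  m3 = (0 + 0 + (0 + 0)) | 0 → ∅
  m4 = a.0 → -a-> m2
Q's transition system — 5 states:
  n0 = a.((0 + 0 + (0 + 0)) | (0 | 0 + b.0) + (a.a.0 + (a.0 + a.0))) → -a-> n1
  n1 = (0 + 0 + (0 + 0)) | (0 | 0 + b.0) + (a.a.0 + (a.0 + a.0)) → -a-> n2, -a-> n3, -b-> n4
  n2 = 0 → ∅
  n3 = a.0 → -a-> n2
  n4 = (0 + 0 + (0 + 0)) | 0 → ∅
Trace ⟨aba⟩ through P, begin at {m0}:
  [1] a ⇒ {m1}
  [2] b ⇒ {m3, m4}
  [3] a ⇒ {m2}
  ✓ P
Trace ⟨aba⟩ through Q, begin at {n0}:
  [1] a ⇒ {n1}
  [2] b ⇒ {n4}
  [3] a ⇒ ∅  — Q cannot continue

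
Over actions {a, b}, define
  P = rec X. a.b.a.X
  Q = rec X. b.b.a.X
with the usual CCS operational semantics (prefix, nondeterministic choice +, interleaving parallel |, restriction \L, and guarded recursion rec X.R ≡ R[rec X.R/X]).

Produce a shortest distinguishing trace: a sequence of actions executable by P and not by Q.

a

LTS(P): 3 reachable states
  u0 = rec X. a.b.a.X ⊢ =a=> u1
  u1 = b.a.(rec X. a.b.a.X) ⊢ =b=> u2
  u2 = a.(rec X. a.b.a.X) ⊢ =a=> u0
LTS(Q): 3 reachable states
  v0 = rec X. b.b.a.X ⊢ =b=> v1
  v1 = b.a.(rec X. b.b.a.X) ⊢ =b=> v2
  v2 = a.(rec X. b.b.a.X) ⊢ =a=> v0
Executing a from P (initial set {u0}):
  step 1 (a): {u1}
  ✓ P
Executing a from Q (initial set {v0}):
  step 1 (a): ∅ (Q stuck)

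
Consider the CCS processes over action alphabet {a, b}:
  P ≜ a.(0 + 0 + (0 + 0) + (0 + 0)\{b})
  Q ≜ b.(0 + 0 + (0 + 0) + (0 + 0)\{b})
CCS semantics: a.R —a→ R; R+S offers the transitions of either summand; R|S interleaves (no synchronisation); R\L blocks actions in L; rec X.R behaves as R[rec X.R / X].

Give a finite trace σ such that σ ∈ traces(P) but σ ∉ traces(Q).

LTS(P): 2 reachable states
  u0 = a.(0 + 0 + (0 + 0) + (0 + 0)\{b}) :: =a=> u1
  u1 = 0 + 0 + (0 + 0) + (0 + 0)\{b} :: ·
LTS(Q): 2 reachable states
  v0 = b.(0 + 0 + (0 + 0) + (0 + 0)\{b}) :: =b=> v1
  v1 = 0 + 0 + (0 + 0) + (0 + 0)\{b} :: ·
Run σ = ⟨a⟩ on P: start {u0}
  after a @ step 1: {u1}
  ✓ P
Run σ = ⟨a⟩ on Q: start {v0}
  after a @ step 1: ∅ (Q stuck)

a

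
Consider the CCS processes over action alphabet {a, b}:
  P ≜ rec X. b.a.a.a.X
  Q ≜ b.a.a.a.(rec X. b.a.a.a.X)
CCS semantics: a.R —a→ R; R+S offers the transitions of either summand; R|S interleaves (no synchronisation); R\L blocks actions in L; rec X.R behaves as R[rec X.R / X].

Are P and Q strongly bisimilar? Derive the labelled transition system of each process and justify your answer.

YES

LTS(P): 4 reachable states
  m0 = rec X. b.a.a.a.X has moves ··b··> m1
  m1 = a.a.a.(rec X. b.a.a.a.X) has moves ··a··> m2
  m2 = a.a.(rec X. b.a.a.a.X) has moves ··a··> m3
  m3 = a.(rec X. b.a.a.a.X) has moves ··a··> m0
LTS(Q): 5 reachable states
  n0 = b.a.a.a.(rec X. b.a.a.a.X) has moves ··b··> n1
  n1 = a.a.a.(rec X. b.a.a.a.X) has moves ··a··> n2
  n2 = a.a.(rec X. b.a.a.a.X) has moves ··a··> n3
  n3 = a.(rec X. b.a.a.a.X) has moves ··a··> n4
  n4 = rec X. b.a.a.a.X has moves ··b··> n1
Coarsest stable partition (strong bisimilarity classes):
  B0 = {m0, n0, n4}
  B1 = {m1, n1}
  B2 = {m2, n2}
  B3 = {m3, n3}
m0 ∈ B0, n0 ∈ B0 → same block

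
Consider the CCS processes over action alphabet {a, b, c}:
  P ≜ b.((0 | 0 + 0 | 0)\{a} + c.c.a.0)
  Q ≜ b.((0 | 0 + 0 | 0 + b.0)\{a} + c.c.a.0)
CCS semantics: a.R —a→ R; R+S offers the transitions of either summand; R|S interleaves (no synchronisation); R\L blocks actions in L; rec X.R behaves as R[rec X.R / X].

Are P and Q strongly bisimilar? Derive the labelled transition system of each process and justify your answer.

LTS(P): 5 reachable states
  m0 = b.((0 | 0 + 0 | 0)\{a} + c.c.a.0) :: -b-> m1
  m1 = (0 | 0 + 0 | 0)\{a} + c.c.a.0 :: -c-> m2
  m2 = c.a.0 :: -c-> m3
  m3 = a.0 :: -a-> m4
  m4 = 0 :: ·
LTS(Q): 6 reachable states
  n0 = b.((0 | 0 + 0 | 0 + b.0)\{a} + c.c.a.0) :: -b-> n1
  n1 = (0 | 0 + 0 | 0 + b.0)\{a} + c.c.a.0 :: -b-> n2, -c-> n3
  n2 = 0\{a} :: ·
  n3 = c.a.0 :: -c-> n4
  n4 = a.0 :: -a-> n5
  n5 = 0 :: ·
Bisimilarity quotient blocks:
  B0 = {m0}
  B1 = {m1}
  B2 = {m2, n3}
  B3 = {m3, n4}
  B4 = {m4, n2, n5}
  B5 = {n0}
  B6 = {n1}
m0 ∈ B0, n0 ∈ B5 → different blocks

P ≁ Q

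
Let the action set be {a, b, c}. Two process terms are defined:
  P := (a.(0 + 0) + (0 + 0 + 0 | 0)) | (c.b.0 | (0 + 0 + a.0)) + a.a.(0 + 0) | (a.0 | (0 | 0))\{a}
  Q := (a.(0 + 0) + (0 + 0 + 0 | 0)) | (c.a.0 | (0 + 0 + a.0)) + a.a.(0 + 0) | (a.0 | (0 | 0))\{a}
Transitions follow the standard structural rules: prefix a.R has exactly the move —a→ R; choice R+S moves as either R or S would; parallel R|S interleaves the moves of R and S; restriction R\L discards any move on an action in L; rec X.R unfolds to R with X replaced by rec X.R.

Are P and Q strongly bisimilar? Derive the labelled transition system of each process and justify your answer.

Reachable graph of P (14 states):
  m0 = (a.(0 + 0) + (0 + 0 + 0 | 0)) | (c.b.0 | (0 + 0 + a.0)) + a.a.(0 + 0) | (a.0 | (0 | 0))\{a} | ··a··> m1, ··a··> m2, ··a··> m3, ··c··> m4
  m1 = (0 + 0) | (c.b.0 | (0 + 0 + a.0)) | ··a··> m5, ··c··> m6
  m2 = (a.(0 + 0) + (0 + 0 + 0 | 0)) | (c.b.0 | 0) | ··a··> m5, ··c··> m7
  m3 = a.(0 + 0) | (a.0 | (0 | 0))\{a} | ··a··> m8
  m4 = (a.(0 + 0) + (0 + 0 + 0 | 0)) | (b.0 | (0 + 0 + a.0)) | ··a··> m6, ··a··> m7, ··b··> m9
  m5 = (0 + 0) | (c.b.0 | 0) | ··c··> m10
  m6 = (0 + 0) | (b.0 | (0 + 0 + a.0)) | ··a··> m10, ··b··> m11
  m7 = (a.(0 + 0) + (0 + 0 + 0 | 0)) | (b.0 | 0) | ··a··> m10, ··b··> m12
  m8 = (0 + 0) | (a.0 | (0 | 0))\{a} | ·
  m9 = (a.(0 + 0) + (0 + 0 + 0 | 0)) | (0 | (0 + 0 + a.0)) | ··a··> m11, ··a··> m12
  m10 = (0 + 0) | (b.0 | 0) | ··b··> m13
  m11 = (0 + 0) | (0 | (0 + 0 + a.0)) | ··a··> m13
  m12 = (a.(0 + 0) + (0 + 0 + 0 | 0)) | (0 | 0) | ··a··> m13
  m13 = (0 + 0) | (0 | 0) | ·
Reachable graph of Q (14 states):
  n0 = (a.(0 + 0) + (0 + 0 + 0 | 0)) | (c.a.0 | (0 + 0 + a.0)) + a.a.(0 + 0) | (a.0 | (0 | 0))\{a} | ··a··> n1, ··a··> n2, ··a··> n3, ··c··> n4
  n1 = (0 + 0) | (c.a.0 | (0 + 0 + a.0)) | ··a··> n5, ··c··> n6
  n2 = (a.(0 + 0) + (0 + 0 + 0 | 0)) | (c.a.0 | 0) | ··a··> n5, ··c··> n7
  n3 = a.(0 + 0) | (a.0 | (0 | 0))\{a} | ··a··> n8
  n4 = (a.(0 + 0) + (0 + 0 + 0 | 0)) | (a.0 | (0 + 0 + a.0)) | ··a··> n6, ··a··> n7, ··a··> n9
  n5 = (0 + 0) | (c.a.0 | 0) | ··c··> n10
  n6 = (0 + 0) | (a.0 | (0 + 0 + a.0)) | ··a··> n10, ··a··> n11
  n7 = (a.(0 + 0) + (0 + 0 + 0 | 0)) | (a.0 | 0) | ··a··> n10, ··a··> n12
  n8 = (0 + 0) | (a.0 | (0 | 0))\{a} | ·
  n9 = (a.(0 + 0) + (0 + 0 + 0 | 0)) | (0 | (0 + 0 + a.0)) | ··a··> n11, ··a··> n12
  n10 = (0 + 0) | (a.0 | 0) | ··a··> n13
  n11 = (0 + 0) | (0 | (0 + 0 + a.0)) | ··a··> n13
  n12 = (a.(0 + 0) + (0 + 0 + 0 | 0)) | (0 | 0) | ··a··> n13
  n13 = (0 + 0) | (0 | 0) | ·
Partition-refinement fixed point:
  B0 = {m0}
  B1 = {m1, m2}
  B2 = {m5}
  B3 = {m10}
  B4 = {m13, m8, n13, n8}
  B5 = {m6, m7}
  B6 = {m11, m12, m3, n10, n11, n12, n3}
  B7 = {m4}
  B8 = {m9, n6, n7, n9}
  B9 = {n0}
  B10 = {n4}
  B11 = {n1, n2}
  B12 = {n5}
m0 ∈ B0, n0 ∈ B9 → different blocks

P ≁ Q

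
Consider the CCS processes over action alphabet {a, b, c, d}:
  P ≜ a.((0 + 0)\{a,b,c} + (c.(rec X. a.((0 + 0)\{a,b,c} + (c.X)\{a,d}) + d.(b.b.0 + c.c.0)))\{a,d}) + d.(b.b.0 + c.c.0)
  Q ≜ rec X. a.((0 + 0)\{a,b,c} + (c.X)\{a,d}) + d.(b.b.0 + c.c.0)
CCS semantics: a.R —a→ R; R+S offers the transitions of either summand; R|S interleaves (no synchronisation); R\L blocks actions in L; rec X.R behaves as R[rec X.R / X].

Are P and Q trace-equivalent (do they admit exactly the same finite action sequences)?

traces(P) = traces(Q)

Reachable graph of P (7 states):
  m0 = a.((0 + 0)\{a,b,c} + (c.(rec X. a.((0 + 0)\{a,b,c} + (c.X)\{a,d}) + d.(b.b.0 + c.c.0)))\{a,d}) + d.(b.b.0 + c.c.0) :: ··a··> m1, ··d··> m2
  m1 = (0 + 0)\{a,b,c} + (c.(rec X. a.((0 + 0)\{a,b,c} + (c.X)\{a,d}) + d.(b.b.0 + c.c.0)))\{a,d} :: ··c··> m3
  m2 = b.b.0 + c.c.0 :: ··b··> m4, ··c··> m5
  m3 = (rec X. a.((0 + 0)\{a,b,c} + (c.X)\{a,d}) + d.(b.b.0 + c.c.0))\{a,d} :: ∅
  m4 = b.0 :: ··b··> m6
  m5 = c.0 :: ··c··> m6
  m6 = 0 :: ∅
Reachable graph of Q (7 states):
  n0 = rec X. a.((0 + 0)\{a,b,c} + (c.X)\{a,d}) + d.(b.b.0 + c.c.0) :: ··a··> n1, ··d··> n2
  n1 = (0 + 0)\{a,b,c} + (c.(rec X. a.((0 + 0)\{a,b,c} + (c.X)\{a,d}) + d.(b.b.0 + c.c.0)))\{a,d} :: ··c··> n3
  n2 = b.b.0 + c.c.0 :: ··b··> n4, ··c··> n5
  n3 = (rec X. a.((0 + 0)\{a,b,c} + (c.X)\{a,d}) + d.(b.b.0 + c.c.0))\{a,d} :: ∅
  n4 = b.0 :: ··b··> n6
  n5 = c.0 :: ··c··> n6
  n6 = 0 :: ∅
Partition-refinement fixed point:
  B0 = {m0, n0}
  B1 = {m1, m5, n1, n5}
  B2 = {m3, m6, n3, n6}
  B3 = {m2, n2}
  B4 = {m4, n4}
m0 ∈ B0, n0 ∈ B0 → same block
Bisimilar ⇒ trace-equivalent.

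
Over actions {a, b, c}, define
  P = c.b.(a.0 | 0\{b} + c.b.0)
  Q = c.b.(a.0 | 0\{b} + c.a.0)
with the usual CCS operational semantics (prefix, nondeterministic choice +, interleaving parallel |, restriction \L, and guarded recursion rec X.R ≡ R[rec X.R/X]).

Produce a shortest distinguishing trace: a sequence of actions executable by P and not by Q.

cbcb

LTS(P): 6 reachable states
  s0 = c.b.(a.0 | 0\{b} + c.b.0) has moves -c-> s1
  s1 = b.(a.0 | 0\{b} + c.b.0) has moves -b-> s2
  s2 = a.0 | 0\{b} + c.b.0 has moves -a-> s3, -c-> s4
  s3 = 0 | 0\{b} has moves deadlocked
  s4 = b.0 has moves -b-> s5
  s5 = 0 has moves deadlocked
LTS(Q): 6 reachable states
  t0 = c.b.(a.0 | 0\{b} + c.a.0) has moves -c-> t1
  t1 = b.(a.0 | 0\{b} + c.a.0) has moves -b-> t2
  t2 = a.0 | 0\{b} + c.a.0 has moves -a-> t3, -c-> t4
  t3 = 0 | 0\{b} has moves deadlocked
  t4 = a.0 has moves -a-> t5
  t5 = 0 has moves deadlocked
Run σ = ⟨cbcb⟩ on P: start {s0}
  step 1 (c): {s1}
  step 2 (b): {s2}
  step 3 (c): {s4}
  step 4 (b): {s5}
  P completes σ.
Run σ = ⟨cbcb⟩ on Q: start {t0}
  step 1 (c): {t1}
  step 2 (b): {t2}
  step 3 (c): {t4}
  step 4 (b): ∅ (Q stuck)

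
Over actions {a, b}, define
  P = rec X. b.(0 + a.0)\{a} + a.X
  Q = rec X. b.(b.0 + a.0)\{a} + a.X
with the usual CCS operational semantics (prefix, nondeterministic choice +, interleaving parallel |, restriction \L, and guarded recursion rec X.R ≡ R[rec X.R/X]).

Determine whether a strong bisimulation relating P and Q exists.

Reachable graph of P (2 states):
  u0 = rec X. b.(0 + a.0)\{a} + a.X has moves -a-> u0, -b-> u1
  u1 = (0 + a.0)\{a} has moves ∅
Reachable graph of Q (3 states):
  v0 = rec X. b.(b.0 + a.0)\{a} + a.X has moves -a-> v0, -b-> v1
  v1 = (b.0 + a.0)\{a} has moves -b-> v2
  v2 = 0\{a} has moves ∅
Bisimilarity quotient blocks:
  B0 = {u0}
  B1 = {u1, v2}
  B2 = {v0}
  B3 = {v1}
u0 ∈ B0, v0 ∈ B2 → different blocks

not bisimilar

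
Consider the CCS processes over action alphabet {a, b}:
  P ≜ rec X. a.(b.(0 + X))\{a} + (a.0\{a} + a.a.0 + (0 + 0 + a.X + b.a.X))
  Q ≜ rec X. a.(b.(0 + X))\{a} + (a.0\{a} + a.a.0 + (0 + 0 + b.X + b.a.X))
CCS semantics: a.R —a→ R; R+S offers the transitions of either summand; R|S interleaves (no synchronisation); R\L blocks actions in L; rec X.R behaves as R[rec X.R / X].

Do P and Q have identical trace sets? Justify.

trace-distinct — witness ⟨aab⟩

Reachable graph of P (8 states):
  m0 = rec X. a.(b.(0 + X))\{a} + (a.0\{a} + a.a.0 + (0 + 0 + a.X + b.a.X)) has moves --a--▸ m0, --a--▸ m1, --a--▸ m2, --a--▸ m3, --b--▸ m4
  m1 = (b.(0 + (rec X. a.(b.(0 + X))\{a} + (a.0\{a} + a.a.0 + (0 + 0 + a.X + b.a.X)))))\{a} has moves --b--▸ m5
  m2 = 0\{a} has moves ·
  m3 = a.0 has moves --a--▸ m6
  m4 = a.(rec X. a.(b.(0 + X))\{a} + (a.0\{a} + a.a.0 + (0 + 0 + a.X + b.a.X))) has moves --a--▸ m0
  m5 = (0 + (rec X. a.(b.(0 + X))\{a} + (a.0\{a} + a.a.0 + (0 + 0 + a.X + b.a.X))))\{a} has moves --b--▸ m7
  m6 = 0 has moves ·
  m7 = (a.(rec X. a.(b.(0 + X))\{a} + (a.0\{a} + a.a.0 + (0 + 0 + a.X + b.a.X))))\{a} has moves ·
Reachable graph of Q (9 states):
  n0 = rec X. a.(b.(0 + X))\{a} + (a.0\{a} + a.a.0 + (0 + 0 + b.X + b.a.X)) has moves --a--▸ n1, --a--▸ n2, --a--▸ n3, --b--▸ n0, --b--▸ n4
  n1 = (b.(0 + (rec X. a.(b.(0 + X))\{a} + (a.0\{a} + a.a.0 + (0 + 0 + b.X + b.a.X)))))\{a} has moves --b--▸ n5
  n2 = 0\{a} has moves ·
  n3 = a.0 has moves --a--▸ n6
  n4 = a.(rec X. a.(b.(0 + X))\{a} + (a.0\{a} + a.a.0 + (0 + 0 + b.X + b.a.X))) has moves --a--▸ n0
  n5 = (0 + (rec X. a.(b.(0 + X))\{a} + (a.0\{a} + a.a.0 + (0 + 0 + b.X + b.a.X))))\{a} has moves --b--▸ n7, --b--▸ n8
  n6 = 0 has moves ·
  n7 = (a.(rec X. a.(b.(0 + X))\{a} + (a.0\{a} + a.a.0 + (0 + 0 + b.X + b.a.X))))\{a} has moves ·
  n8 = (rec X. a.(b.(0 + X))\{a} + (a.0\{a} + a.a.0 + (0 + 0 + b.X + b.a.X)))\{a} has moves --b--▸ n7, --b--▸ n8
Executing aab from P (initial set {m0}):
  after a @ step 1: {m0, m1, m2, m3}
  after a @ step 2: {m0, m1, m2, m3, m6}
  after b @ step 3: {m4, m5}
  — P admits the full trace.
Executing aab from Q (initial set {n0}):
  after a @ step 1: {n1, n2, n3}
  after a @ step 2: {n6}
  after b @ step 3: ∅ (Q stuck)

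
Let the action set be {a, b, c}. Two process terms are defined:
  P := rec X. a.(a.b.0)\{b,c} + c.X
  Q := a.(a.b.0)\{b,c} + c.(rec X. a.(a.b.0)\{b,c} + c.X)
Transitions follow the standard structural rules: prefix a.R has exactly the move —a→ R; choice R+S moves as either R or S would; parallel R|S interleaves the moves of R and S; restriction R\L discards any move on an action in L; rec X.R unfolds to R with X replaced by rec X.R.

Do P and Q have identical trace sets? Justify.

YES

LTS(P): 3 reachable states
  u0 = rec X. a.(a.b.0)\{b,c} + c.X → -a-> u1, -c-> u0
  u1 = (a.b.0)\{b,c} → -a-> u2
  u2 = (b.0)\{b,c} → ·
LTS(Q): 4 reachable states
  v0 = a.(a.b.0)\{b,c} + c.(rec X. a.(a.b.0)\{b,c} + c.X) → -a-> v1, -c-> v2
  v1 = (a.b.0)\{b,c} → -a-> v3
  v2 = rec X. a.(a.b.0)\{b,c} + c.X → -a-> v1, -c-> v2
  v3 = (b.0)\{b,c} → ·
Coarsest stable partition (strong bisimilarity classes):
  B0 = {u0, v0, v2}
  B1 = {u1, v1}
  B2 = {u2, v3}
u0 ∈ B0, v0 ∈ B0 → same block
Bisimilar ⇒ trace-equivalent.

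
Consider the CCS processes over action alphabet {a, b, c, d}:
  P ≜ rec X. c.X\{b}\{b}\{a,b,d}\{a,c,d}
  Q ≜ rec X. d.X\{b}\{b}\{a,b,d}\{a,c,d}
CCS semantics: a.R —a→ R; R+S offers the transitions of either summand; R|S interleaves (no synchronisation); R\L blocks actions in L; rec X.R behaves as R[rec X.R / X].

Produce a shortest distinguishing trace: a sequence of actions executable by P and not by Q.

LTS(P): 2 reachable states
  m0 = rec X. c.X\{b}\{b}\{a,b,d}\{a,c,d} :: -c-> m1
  m1 = (rec X. c.X\{b}\{b}\{a,b,d}\{a,c,d})\{b}\{b}\{a,b,d}\{a,c,d} :: (no moves)
LTS(Q): 2 reachable states
  n0 = rec X. d.X\{b}\{b}\{a,b,d}\{a,c,d} :: -d-> n1
  n1 = (rec X. d.X\{b}\{b}\{a,b,d}\{a,c,d})\{b}\{b}\{a,b,d}\{a,c,d} :: (no moves)
Executing c from P (initial set {m0}):
  step 1 (c): {m1}
  ✓ P
Executing c from Q (initial set {n0}):
  step 1 (c): ∅  — Q cannot continue

c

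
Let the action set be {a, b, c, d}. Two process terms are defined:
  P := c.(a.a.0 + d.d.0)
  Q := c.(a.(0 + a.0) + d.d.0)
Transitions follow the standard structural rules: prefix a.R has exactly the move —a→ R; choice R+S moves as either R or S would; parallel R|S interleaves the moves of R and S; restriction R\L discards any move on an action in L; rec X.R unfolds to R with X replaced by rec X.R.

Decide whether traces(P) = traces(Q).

YES

LTS(P): 5 reachable states
  p0 = c.(a.a.0 + d.d.0) has moves -c-> p1
  p1 = a.a.0 + d.d.0 has moves -a-> p2, -d-> p3
  p2 = a.0 has moves -a-> p4
  p3 = d.0 has moves -d-> p4
  p4 = 0 has moves stopped
LTS(Q): 5 reachable states
  q0 = c.(a.(0 + a.0) + d.d.0) has moves -c-> q1
  q1 = a.(0 + a.0) + d.d.0 has moves -a-> q2, -d-> q3
  q2 = 0 + a.0 has moves -a-> q4
  q3 = d.0 has moves -d-> q4
  q4 = 0 has moves stopped
Coarsest stable partition (strong bisimilarity classes):
  B0 = {p0, q0}
  B1 = {p1, q1}
  B2 = {p3, q3}
  B3 = {p4, q4}
  B4 = {p2, q2}
p0 ∈ B0, q0 ∈ B0 → same block
Bisimilar ⇒ trace-equivalent.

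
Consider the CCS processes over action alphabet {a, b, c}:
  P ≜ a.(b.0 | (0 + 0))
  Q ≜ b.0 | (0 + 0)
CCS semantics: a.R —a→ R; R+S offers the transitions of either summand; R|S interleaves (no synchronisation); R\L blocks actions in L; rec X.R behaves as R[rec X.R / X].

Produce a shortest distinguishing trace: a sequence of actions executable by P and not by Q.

Reachable graph of P (3 states):
  m0 = a.(b.0 | (0 + 0)) ⊢ ··a··> m1
  m1 = b.0 | (0 + 0) ⊢ ··b··> m2
  m2 = 0 | (0 + 0) ⊢ ·
Reachable graph of Q (2 states):
  n0 = b.0 | (0 + 0) ⊢ ··b··> n1
  n1 = 0 | (0 + 0) ⊢ ·
Trace ⟨a⟩ through P, begin at {m0}:
  step 1 (a): {m1}
  ✓ P
Trace ⟨a⟩ through Q, begin at {n0}:
  step 1 (a): ∅ (Q stuck)

a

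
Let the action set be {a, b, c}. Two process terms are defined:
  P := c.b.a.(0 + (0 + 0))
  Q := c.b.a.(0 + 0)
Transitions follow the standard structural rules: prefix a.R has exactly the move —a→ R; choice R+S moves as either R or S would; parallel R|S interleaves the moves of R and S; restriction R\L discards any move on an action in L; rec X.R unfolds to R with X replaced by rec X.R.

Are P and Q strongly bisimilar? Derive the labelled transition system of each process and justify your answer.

P ~ Q

P's transition system — 4 states:
  s0 = c.b.a.(0 + (0 + 0)) | -c-> s1
  s1 = b.a.(0 + (0 + 0)) | -b-> s2
  s2 = a.(0 + (0 + 0)) | -a-> s3
  s3 = 0 + (0 + 0) | (no moves)
Q's transition system — 4 states:
  t0 = c.b.a.(0 + 0) | -c-> t1
  t1 = b.a.(0 + 0) | -b-> t2
  t2 = a.(0 + 0) | -a-> t3
  t3 = 0 + 0 | (no moves)
Bisimilarity quotient blocks:
  B0 = {s0, t0}
  B1 = {s1, t1}
  B2 = {s2, t2}
  B3 = {s3, t3}
s0 ∈ B0, t0 ∈ B0 → same block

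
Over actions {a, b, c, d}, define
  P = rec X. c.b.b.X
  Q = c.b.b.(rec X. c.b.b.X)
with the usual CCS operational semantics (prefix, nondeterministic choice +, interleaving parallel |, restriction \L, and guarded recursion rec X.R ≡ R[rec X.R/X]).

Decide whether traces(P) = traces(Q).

YES

Reachable graph of P (3 states):
  p0 = rec X. c.b.b.X → --c--▸ p1
  p1 = b.b.(rec X. c.b.b.X) → --b--▸ p2
  p2 = b.(rec X. c.b.b.X) → --b--▸ p0
Reachable graph of Q (4 states):
  q0 = c.b.b.(rec X. c.b.b.X) → --c--▸ q1
  q1 = b.b.(rec X. c.b.b.X) → --b--▸ q2
  q2 = b.(rec X. c.b.b.X) → --b--▸ q3
  q3 = rec X. c.b.b.X → --c--▸ q1
Bisimilarity quotient blocks:
  B0 = {p0, q0, q3}
  B1 = {p1, q1}
  B2 = {p2, q2}
p0 ∈ B0, q0 ∈ B0 → same block
Bisimilar ⇒ trace-equivalent.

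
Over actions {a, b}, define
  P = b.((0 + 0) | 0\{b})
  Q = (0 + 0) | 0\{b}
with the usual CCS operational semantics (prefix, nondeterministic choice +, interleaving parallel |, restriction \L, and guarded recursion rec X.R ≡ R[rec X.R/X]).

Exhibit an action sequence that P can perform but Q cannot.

b

LTS(P): 2 reachable states
  m0 = b.((0 + 0) | 0\{b}) → --b--▸ m1
  m1 = (0 + 0) | 0\{b} → (no moves)
LTS(Q): 1 reachable states
  n0 = (0 + 0) | 0\{b} → (no moves)
Executing b from P (initial set {m0}):
  step 1 (b): {m1}
  ✓ P
Executing b from Q (initial set {n0}):
  step 1 (b): no successor for Q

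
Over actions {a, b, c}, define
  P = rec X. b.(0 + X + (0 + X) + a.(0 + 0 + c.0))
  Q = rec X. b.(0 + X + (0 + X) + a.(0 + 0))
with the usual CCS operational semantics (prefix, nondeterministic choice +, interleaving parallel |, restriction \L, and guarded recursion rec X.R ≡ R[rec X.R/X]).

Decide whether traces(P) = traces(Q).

Reachable graph of P (4 states):
  u0 = rec X. b.(0 + X + (0 + X) + a.(0 + 0 + c.0)) → =b=> u1
  u1 = 0 + (rec X. b.(0 + X + (0 + X) + a.(0 + 0 + c.0))) + (0 + (rec X. b.(0 + X + (0 + X) + a.(0 + 0 + c.0)))) + a.(0 + 0 + c.0) → =a=> u2, =b=> u1
  u2 = 0 + 0 + c.0 → =c=> u3
  u3 = 0 → deadlocked
Reachable graph of Q (3 states):
  v0 = rec X. b.(0 + X + (0 + X) + a.(0 + 0)) → =b=> v1
  v1 = 0 + (rec X. b.(0 + X + (0 + X) + a.(0 + 0))) + (0 + (rec X. b.(0 + X + (0 + X) + a.(0 + 0)))) + a.(0 + 0) → =a=> v2, =b=> v1
  v2 = 0 + 0 → deadlocked
Trace ⟨bac⟩ through P, begin at {u0}:
  [1] b ⇒ {u1}
  [2] a ⇒ {u2}
  [3] c ⇒ {u3}
  — P admits the full trace.
Trace ⟨bac⟩ through Q, begin at {v0}:
  [1] b ⇒ {v1}
  [2] a ⇒ {v2}
  [3] c ⇒ ∅  — Q cannot continue

NO — witness ⟨bac⟩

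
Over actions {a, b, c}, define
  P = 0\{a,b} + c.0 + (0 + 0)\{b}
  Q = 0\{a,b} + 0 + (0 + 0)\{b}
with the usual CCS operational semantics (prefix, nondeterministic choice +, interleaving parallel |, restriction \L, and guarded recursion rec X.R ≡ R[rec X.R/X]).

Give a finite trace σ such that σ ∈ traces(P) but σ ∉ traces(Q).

c

P's transition system — 2 states:
  p0 = 0\{a,b} + c.0 + (0 + 0)\{b} ⊢ ··c··> p1
  p1 = 0 ⊢ ∅
Q's transition system — 1 states:
  q0 = 0\{a,b} + 0 + (0 + 0)\{b} ⊢ ∅
Executing c from P (initial set {p0}):
  [1] c ⇒ {p1}
  P completes σ.
Executing c from Q (initial set {q0}):
  [1] c ⇒ ∅ (Q stuck)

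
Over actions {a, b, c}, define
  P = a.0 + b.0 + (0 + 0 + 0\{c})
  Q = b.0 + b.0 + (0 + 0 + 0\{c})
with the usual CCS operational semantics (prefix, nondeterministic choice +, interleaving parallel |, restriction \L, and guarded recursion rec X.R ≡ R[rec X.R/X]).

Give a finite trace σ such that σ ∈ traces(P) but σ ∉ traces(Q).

a

LTS(P): 2 reachable states
  s0 = a.0 + b.0 + (0 + 0 + 0\{c}) has moves -a-> s1, -b-> s1
  s1 = 0 has moves ∅
LTS(Q): 2 reachable states
  t0 = b.0 + b.0 + (0 + 0 + 0\{c}) has moves -b-> t1
  t1 = 0 has moves ∅
Trace ⟨a⟩ through P, begin at {s0}:
  after a @ step 1: {s1}
  P completes σ.
Trace ⟨a⟩ through Q, begin at {t0}:
  after a @ step 1: ∅ (Q stuck)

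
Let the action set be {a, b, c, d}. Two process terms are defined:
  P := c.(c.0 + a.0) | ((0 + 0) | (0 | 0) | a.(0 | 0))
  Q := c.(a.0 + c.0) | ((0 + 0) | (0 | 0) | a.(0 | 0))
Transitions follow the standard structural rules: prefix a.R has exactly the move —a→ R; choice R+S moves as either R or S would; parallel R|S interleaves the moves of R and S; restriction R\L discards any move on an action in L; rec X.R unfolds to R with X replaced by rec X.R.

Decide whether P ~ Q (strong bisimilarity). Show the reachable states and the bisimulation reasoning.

YES

P's transition system — 6 states:
  p0 = c.(c.0 + a.0) | ((0 + 0) | (0 | 0) | a.(0 | 0)) :: —a→ p1, —c→ p2
  p1 = c.(c.0 + a.0) | ((0 + 0) | (0 | 0) | (0 | 0)) :: —c→ p3
  p2 = (c.0 + a.0) | ((0 + 0) | (0 | 0) | a.(0 | 0)) :: —a→ p3, —a→ p4, —c→ p4
  p3 = (c.0 + a.0) | ((0 + 0) | (0 | 0) | (0 | 0)) :: —a→ p5, —c→ p5
  p4 = 0 | ((0 + 0) | (0 | 0) | a.(0 | 0)) :: —a→ p5
  p5 = 0 | ((0 + 0) | (0 | 0) | (0 | 0)) :: (no moves)
Q's transition system — 6 states:
  q0 = c.(a.0 + c.0) | ((0 + 0) | (0 | 0) | a.(0 | 0)) :: —a→ q1, —c→ q2
  q1 = c.(a.0 + c.0) | ((0 + 0) | (0 | 0) | (0 | 0)) :: —c→ q3
  q2 = (a.0 + c.0) | ((0 + 0) | (0 | 0) | a.(0 | 0)) :: —a→ q3, —a→ q4, —c→ q4
  q3 = (a.0 + c.0) | ((0 + 0) | (0 | 0) | (0 | 0)) :: —a→ q5, —c→ q5
  q4 = 0 | ((0 + 0) | (0 | 0) | a.(0 | 0)) :: —a→ q5
  q5 = 0 | ((0 + 0) | (0 | 0) | (0 | 0)) :: (no moves)
Partition-refinement fixed point:
  B0 = {p0, q0}
  B1 = {p1, q1}
  B2 = {p3, q3}
  B3 = {p5, q5}
  B4 = {p2, q2}
  B5 = {p4, q4}
p0 ∈ B0, q0 ∈ B0 → same block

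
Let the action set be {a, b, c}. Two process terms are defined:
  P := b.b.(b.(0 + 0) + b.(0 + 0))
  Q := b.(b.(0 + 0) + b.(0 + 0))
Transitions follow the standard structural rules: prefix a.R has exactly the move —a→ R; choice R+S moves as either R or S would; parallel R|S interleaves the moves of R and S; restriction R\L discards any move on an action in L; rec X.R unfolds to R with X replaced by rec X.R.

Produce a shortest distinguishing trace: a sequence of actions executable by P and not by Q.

Reachable graph of P (4 states):
  u0 = b.b.(b.(0 + 0) + b.(0 + 0)) | =b=> u1
  u1 = b.(b.(0 + 0) + b.(0 + 0)) | =b=> u2
  u2 = b.(0 + 0) + b.(0 + 0) | =b=> u3
  u3 = 0 + 0 | ·
Reachable graph of Q (3 states):
  v0 = b.(b.(0 + 0) + b.(0 + 0)) | =b=> v1
  v1 = b.(0 + 0) + b.(0 + 0) | =b=> v2
  v2 = 0 + 0 | ·
Executing bbb from P (initial set {u0}):
  step 1 (b): {u1}
  step 2 (b): {u2}
  step 3 (b): {u3}
  — P admits the full trace.
Executing bbb from Q (initial set {v0}):
  step 1 (b): {v1}
  step 2 (b): {v2}
  step 3 (b): ∅ (Q stuck)

bbb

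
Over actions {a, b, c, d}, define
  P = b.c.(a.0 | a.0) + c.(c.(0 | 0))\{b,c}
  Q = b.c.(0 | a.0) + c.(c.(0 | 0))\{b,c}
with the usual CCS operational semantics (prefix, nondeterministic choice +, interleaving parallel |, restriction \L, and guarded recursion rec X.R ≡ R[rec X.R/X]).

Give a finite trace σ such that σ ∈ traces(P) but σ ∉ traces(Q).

LTS(P): 7 reachable states
  s0 = b.c.(a.0 | a.0) + c.(c.(0 | 0))\{b,c} :: -b-> s1, -c-> s2
  s1 = c.(a.0 | a.0) :: -c-> s3
  s2 = (c.(0 | 0))\{b,c} :: ∅
  s3 = a.0 | a.0 :: -a-> s4, -a-> s5
  s4 = 0 | a.0 :: -a-> s6
  s5 = a.0 | 0 :: -a-> s6
  s6 = 0 | 0 :: ∅
LTS(Q): 5 reachable states
  t0 = b.c.(0 | a.0) + c.(c.(0 | 0))\{b,c} :: -b-> t1, -c-> t2
  t1 = c.(0 | a.0) :: -c-> t3
  t2 = (c.(0 | 0))\{b,c} :: ∅
  t3 = 0 | a.0 :: -a-> t4
  t4 = 0 | 0 :: ∅
Run σ = ⟨bcaa⟩ on P: start {s0}
  [1] b ⇒ {s1}
  [2] c ⇒ {s3}
  [3] a ⇒ {s4, s5}
  [4] a ⇒ {s6}
  P completes σ.
Run σ = ⟨bcaa⟩ on Q: start {t0}
  [1] b ⇒ {t1}
  [2] c ⇒ {t3}
  [3] a ⇒ {t4}
  [4] a ⇒ ∅  — Q cannot continue

bcaa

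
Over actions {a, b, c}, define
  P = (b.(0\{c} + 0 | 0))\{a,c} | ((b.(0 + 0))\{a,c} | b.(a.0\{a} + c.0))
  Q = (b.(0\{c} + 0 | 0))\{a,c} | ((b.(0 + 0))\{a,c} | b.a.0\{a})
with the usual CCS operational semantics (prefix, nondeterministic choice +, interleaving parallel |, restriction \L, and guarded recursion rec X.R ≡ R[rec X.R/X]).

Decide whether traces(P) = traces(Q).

NO — witness ⟨bc⟩

LTS(P): 16 reachable states
  m0 = (b.(0\{c} + 0 | 0))\{a,c} | ((b.(0 + 0))\{a,c} | b.(a.0\{a} + c.0)) ⊢ ··b··> m1, ··b··> m2, ··b··> m3
  m1 = (0\{c} + 0 | 0)\{a,c} | ((b.(0 + 0))\{a,c} | b.(a.0\{a} + c.0)) ⊢ ··b··> m4, ··b··> m5
  m2 = (b.(0\{c} + 0 | 0))\{a,c} | ((0 + 0)\{a,c} | b.(a.0\{a} + c.0)) ⊢ ··b··> m4, ··b··> m6
  m3 = (b.(0\{c} + 0 | 0))\{a,c} | ((b.(0 + 0))\{a,c} | (a.0\{a} + c.0)) ⊢ ··a··> m7, ··b··> m5, ··b··> m6, ··c··> m8
  m4 = (0\{c} + 0 | 0)\{a,c} | ((0 + 0)\{a,c} | b.(a.0\{a} + c.0)) ⊢ ··b··> m9
  m5 = (0\{c} + 0 | 0)\{a,c} | ((b.(0 + 0))\{a,c} | (a.0\{a} + c.0)) ⊢ ··a··> m10, ··b··> m9, ··c··> m11
  m6 = (b.(0\{c} + 0 | 0))\{a,c} | ((0 + 0)\{a,c} | (a.0\{a} + c.0)) ⊢ ··a··> m12, ··b··> m9, ··c··> m13
  m7 = (b.(0\{c} + 0 | 0))\{a,c} | ((b.(0 + 0))\{a,c} | 0\{a}) ⊢ ··b··> m10, ··b··> m12
  m8 = (b.(0\{c} + 0 | 0))\{a,c} | ((b.(0 + 0))\{a,c} | 0) ⊢ ··b··> m11, ··b··> m13
  m9 = (0\{c} + 0 | 0)\{a,c} | ((0 + 0)\{a,c} | (a.0\{a} + c.0)) ⊢ ··a··> m14, ··c··> m15
  m10 = (0\{c} + 0 | 0)\{a,c} | ((b.(0 + 0))\{a,c} | 0\{a}) ⊢ ··b··> m14
  m11 = (0\{c} + 0 | 0)\{a,c} | ((b.(0 + 0))\{a,c} | 0) ⊢ ··b··> m15
  m12 = (b.(0\{c} + 0 | 0))\{a,c} | ((0 + 0)\{a,c} | 0\{a}) ⊢ ··b··> m14
  m13 = (b.(0\{c} + 0 | 0))\{a,c} | ((0 + 0)\{a,c} | 0) ⊢ ··b··> m15
  m14 = (0\{c} + 0 | 0)\{a,c} | ((0 + 0)\{a,c} | 0\{a}) ⊢ deadlocked
  m15 = (0\{c} + 0 | 0)\{a,c} | ((0 + 0)\{a,c} | 0) ⊢ deadlocked
LTS(Q): 12 reachable states
  n0 = (b.(0\{c} + 0 | 0))\{a,c} | ((b.(0 + 0))\{a,c} | b.a.0\{a}) ⊢ ··b··> n1, ··b··> n2, ··b··> n3
  n1 = (0\{c} + 0 | 0)\{a,c} | ((b.(0 + 0))\{a,c} | b.a.0\{a}) ⊢ ··b··> n4, ··b··> n5
  n2 = (b.(0\{c} + 0 | 0))\{a,c} | ((0 + 0)\{a,c} | b.a.0\{a}) ⊢ ··b··> n4, ··b··> n6
  n3 = (b.(0\{c} + 0 | 0))\{a,c} | ((b.(0 + 0))\{a,c} | a.0\{a}) ⊢ ··a··> n7, ··b··> n5, ··b··> n6
  n4 = (0\{c} + 0 | 0)\{a,c} | ((0 + 0)\{a,c} | b.a.0\{a}) ⊢ ··b··> n8
  n5 = (0\{c} + 0 | 0)\{a,c} | ((b.(0 + 0))\{a,c} | a.0\{a}) ⊢ ··a··> n9, ··b··> n8
  n6 = (b.(0\{c} + 0 | 0))\{a,c} | ((0 + 0)\{a,c} | a.0\{a}) ⊢ ··a··> n10, ··b··> n8
  n7 = (b.(0\{c} + 0 | 0))\{a,c} | ((b.(0 + 0))\{a,c} | 0\{a}) ⊢ ··b··> n10, ··b··> n9
  n8 = (0\{c} + 0 | 0)\{a,c} | ((0 + 0)\{a,c} | a.0\{a}) ⊢ ··a··> n11
  n9 = (0\{c} + 0 | 0)\{a,c} | ((b.(0 + 0))\{a,c} | 0\{a}) ⊢ ··b··> n11
  n10 = (b.(0\{c} + 0 | 0))\{a,c} | ((0 + 0)\{a,c} | 0\{a}) ⊢ ··b··> n11
  n11 = (0\{c} + 0 | 0)\{a,c} | ((0 + 0)\{a,c} | 0\{a}) ⊢ deadlocked
Trace ⟨bc⟩ through P, begin at {m0}:
  [1] b ⇒ {m1, m2, m3}
  [2] c ⇒ {m8}
  ✓ P
Trace ⟨bc⟩ through Q, begin at {n0}:
  [1] b ⇒ {n1, n2, n3}
  [2] c ⇒ ∅ (Q stuck)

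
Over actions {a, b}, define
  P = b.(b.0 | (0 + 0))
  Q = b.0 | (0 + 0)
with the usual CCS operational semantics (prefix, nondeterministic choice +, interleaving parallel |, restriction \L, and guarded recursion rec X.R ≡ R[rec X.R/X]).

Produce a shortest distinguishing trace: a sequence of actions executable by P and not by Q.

P's transition system — 3 states:
  u0 = b.(b.0 | (0 + 0)) | ··b··> u1
  u1 = b.0 | (0 + 0) | ··b··> u2
  u2 = 0 | (0 + 0) | stopped
Q's transition system — 2 states:
  v0 = b.0 | (0 + 0) | ··b··> v1
  v1 = 0 | (0 + 0) | stopped
Trace ⟨bb⟩ through P, begin at {u0}:
  [1] b ⇒ {u1}
  [2] b ⇒ {u2}
  ✓ P
Trace ⟨bb⟩ through Q, begin at {v0}:
  [1] b ⇒ {v1}
  [2] b ⇒ no successor for Q

bb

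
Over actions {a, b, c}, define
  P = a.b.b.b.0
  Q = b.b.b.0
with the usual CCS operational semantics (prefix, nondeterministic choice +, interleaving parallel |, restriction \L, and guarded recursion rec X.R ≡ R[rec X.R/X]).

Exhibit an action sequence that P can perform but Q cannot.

a

P's transition system — 5 states:
  m0 = a.b.b.b.0 | -a-> m1
  m1 = b.b.b.0 | -b-> m2
  m2 = b.b.0 | -b-> m3
  m3 = b.0 | -b-> m4
  m4 = 0 | stopped
Q's transition system — 4 states:
  n0 = b.b.b.0 | -b-> n1
  n1 = b.b.0 | -b-> n2
  n2 = b.0 | -b-> n3
  n3 = 0 | stopped
Trace ⟨a⟩ through P, begin at {m0}:
  after a @ step 1: {m1}
  P completes σ.
Trace ⟨a⟩ through Q, begin at {n0}:
  after a @ step 1: no successor for Q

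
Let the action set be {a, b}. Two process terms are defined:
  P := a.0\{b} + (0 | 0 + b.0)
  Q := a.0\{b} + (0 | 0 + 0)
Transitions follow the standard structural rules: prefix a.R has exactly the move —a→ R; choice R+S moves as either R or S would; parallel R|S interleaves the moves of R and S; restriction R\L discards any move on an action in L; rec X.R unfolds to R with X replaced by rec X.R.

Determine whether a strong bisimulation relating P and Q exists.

LTS(P): 3 reachable states
  s0 = a.0\{b} + (0 | 0 + b.0) has moves —a→ s1, —b→ s2
  s1 = 0\{b} has moves ∅
  s2 = 0 has moves ∅
LTS(Q): 2 reachable states
  t0 = a.0\{b} + (0 | 0 + 0) has moves —a→ t1
  t1 = 0\{b} has moves ∅
Bisimilarity quotient blocks:
  B0 = {s0}
  B1 = {s1, s2, t1}
  B2 = {t0}
s0 ∈ B0, t0 ∈ B2 → different blocks

not bisimilar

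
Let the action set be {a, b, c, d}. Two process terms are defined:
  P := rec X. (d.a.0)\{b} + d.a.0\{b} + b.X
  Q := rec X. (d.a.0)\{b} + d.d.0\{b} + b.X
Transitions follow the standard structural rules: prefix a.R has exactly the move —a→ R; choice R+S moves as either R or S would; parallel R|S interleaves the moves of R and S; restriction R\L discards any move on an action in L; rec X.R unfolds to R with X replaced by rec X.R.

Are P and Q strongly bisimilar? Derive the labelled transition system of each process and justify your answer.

P ≁ Q

P's transition system — 4 states:
  m0 = rec X. (d.a.0)\{b} + d.a.0\{b} + b.X → ··b··> m0, ··d··> m1, ··d··> m2
  m1 = (a.0)\{b} → ··a··> m3
  m2 = a.0\{b} → ··a··> m3
  m3 = 0\{b} → ∅
Q's transition system — 4 states:
  n0 = rec X. (d.a.0)\{b} + d.d.0\{b} + b.X → ··b··> n0, ··d··> n1, ··d··> n2
  n1 = (a.0)\{b} → ··a··> n3
  n2 = d.0\{b} → ··d··> n3
  n3 = 0\{b} → ∅
Partition-refinement fixed point:
  B0 = {m0}
  B1 = {m1, m2, n1}
  B2 = {m3, n3}
  B3 = {n0}
  B4 = {n2}
m0 ∈ B0, n0 ∈ B3 → different blocks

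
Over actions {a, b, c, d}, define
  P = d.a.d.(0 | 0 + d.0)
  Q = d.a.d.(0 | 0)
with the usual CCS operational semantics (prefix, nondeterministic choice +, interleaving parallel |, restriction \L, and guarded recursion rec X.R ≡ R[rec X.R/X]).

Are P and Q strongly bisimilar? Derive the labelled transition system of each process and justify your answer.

P ≁ Q

Reachable graph of P (5 states):
  s0 = d.a.d.(0 | 0 + d.0) ⊢ --d--▸ s1
  s1 = a.d.(0 | 0 + d.0) ⊢ --a--▸ s2
  s2 = d.(0 | 0 + d.0) ⊢ --d--▸ s3
  s3 = 0 | 0 + d.0 ⊢ --d--▸ s4
  s4 = 0 ⊢ (no moves)
Reachable graph of Q (4 states):
  t0 = d.a.d.(0 | 0) ⊢ --d--▸ t1
  t1 = a.d.(0 | 0) ⊢ --a--▸ t2
  t2 = d.(0 | 0) ⊢ --d--▸ t3
  t3 = 0 | 0 ⊢ (no moves)
Coarsest stable partition (strong bisimilarity classes):
  B0 = {s0}
  B1 = {s1}
  B2 = {s2}
  B3 = {s3, t2}
  B4 = {s4, t3}
  B5 = {t0}
  B6 = {t1}
s0 ∈ B0, t0 ∈ B5 → different blocks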